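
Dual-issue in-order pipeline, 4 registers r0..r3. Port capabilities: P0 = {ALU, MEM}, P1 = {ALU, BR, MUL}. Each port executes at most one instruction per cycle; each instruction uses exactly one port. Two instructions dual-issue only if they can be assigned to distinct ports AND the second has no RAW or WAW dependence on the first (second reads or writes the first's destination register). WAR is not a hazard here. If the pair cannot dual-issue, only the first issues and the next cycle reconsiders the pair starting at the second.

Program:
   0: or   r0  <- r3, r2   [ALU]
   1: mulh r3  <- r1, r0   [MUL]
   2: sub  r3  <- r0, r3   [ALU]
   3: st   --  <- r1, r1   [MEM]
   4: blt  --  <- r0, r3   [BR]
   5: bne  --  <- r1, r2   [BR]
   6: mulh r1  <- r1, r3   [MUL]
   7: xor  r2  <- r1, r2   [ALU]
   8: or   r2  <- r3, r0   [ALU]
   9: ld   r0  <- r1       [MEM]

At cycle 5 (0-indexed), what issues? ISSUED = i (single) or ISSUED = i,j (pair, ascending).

  cy0 -> i0 (or.ALU) RAW r0
  cy1 -> i1 (mulh.MUL) RAW+WAW r3
  cy2 -> i2+i3 (sub.ALU;st.MEM) pair
  cy3 -> i4 (blt.BR) no-port BR/BR
  cy4 -> i5 (bne.BR) no-port BR/MUL
  cy5 -> i6 (mulh.MUL) RAW r1
  cy6 -> i7 (xor.ALU) WAW r2
  cy7 -> i8+i9 (or.ALU;ld.MEM) pair

ISSUED = 6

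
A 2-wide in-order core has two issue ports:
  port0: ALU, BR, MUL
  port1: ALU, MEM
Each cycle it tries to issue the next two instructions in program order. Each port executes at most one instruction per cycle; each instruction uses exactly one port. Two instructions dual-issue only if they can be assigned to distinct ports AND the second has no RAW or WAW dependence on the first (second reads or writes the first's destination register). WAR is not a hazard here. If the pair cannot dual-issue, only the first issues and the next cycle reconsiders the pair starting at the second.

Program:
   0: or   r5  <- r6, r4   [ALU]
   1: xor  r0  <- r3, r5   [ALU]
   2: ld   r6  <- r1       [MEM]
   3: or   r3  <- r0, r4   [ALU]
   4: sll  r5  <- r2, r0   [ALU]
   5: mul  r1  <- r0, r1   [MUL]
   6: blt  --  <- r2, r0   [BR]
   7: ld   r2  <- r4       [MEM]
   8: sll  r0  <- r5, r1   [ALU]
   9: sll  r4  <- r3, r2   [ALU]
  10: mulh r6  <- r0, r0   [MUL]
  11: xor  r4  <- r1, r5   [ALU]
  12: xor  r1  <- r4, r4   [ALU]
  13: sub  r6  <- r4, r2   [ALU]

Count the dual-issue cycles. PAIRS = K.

PAIRS = 6

t=0 i0:or.ALU ; RAW r5
t=1 i1+i2:xor.ALU;ld.MEM ; 2-wide
t=2 i3+i4:or.ALU;sll.ALU ; 2-wide
t=3 i5:mul.MUL ; no-port MUL/BR
t=4 i6+i7:blt.BR;ld.MEM ; 2-wide
t=5 i8+i9:sll.ALU;sll.ALU ; 2-wide
t=6 i10+i11:mulh.MUL;xor.ALU ; 2-wide
t=7 i12+i13:xor.ALU;sub.ALU ; 2-wide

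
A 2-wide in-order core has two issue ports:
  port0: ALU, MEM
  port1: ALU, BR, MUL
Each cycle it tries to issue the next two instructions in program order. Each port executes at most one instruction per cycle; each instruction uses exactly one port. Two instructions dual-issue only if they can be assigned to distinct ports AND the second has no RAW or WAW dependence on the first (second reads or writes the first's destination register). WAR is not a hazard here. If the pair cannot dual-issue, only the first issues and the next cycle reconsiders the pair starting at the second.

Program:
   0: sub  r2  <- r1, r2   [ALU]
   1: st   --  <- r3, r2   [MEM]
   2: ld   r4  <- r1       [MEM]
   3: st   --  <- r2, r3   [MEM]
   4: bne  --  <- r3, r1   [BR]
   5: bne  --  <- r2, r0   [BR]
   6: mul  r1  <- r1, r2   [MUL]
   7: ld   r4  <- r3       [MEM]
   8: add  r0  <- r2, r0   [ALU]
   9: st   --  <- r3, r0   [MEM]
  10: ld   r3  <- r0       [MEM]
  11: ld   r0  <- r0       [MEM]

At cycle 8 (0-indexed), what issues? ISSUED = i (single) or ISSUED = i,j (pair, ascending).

c0: i0 sub  RAW r2
c1: i1 st  no-port MEM/MEM
c2: i2 ld  no-port MEM/MEM
c3: i3/i4 st/bne  2-wide
c4: i5 bne  no-port BR/MUL
c5: i6/i7 mul/ld  2-wide
c6: i8 add  RAW r0
c7: i9 st  no-port MEM/MEM
c8: i10 ld  no-port MEM/MEM
c9: i11 ld  tail

ISSUED = 10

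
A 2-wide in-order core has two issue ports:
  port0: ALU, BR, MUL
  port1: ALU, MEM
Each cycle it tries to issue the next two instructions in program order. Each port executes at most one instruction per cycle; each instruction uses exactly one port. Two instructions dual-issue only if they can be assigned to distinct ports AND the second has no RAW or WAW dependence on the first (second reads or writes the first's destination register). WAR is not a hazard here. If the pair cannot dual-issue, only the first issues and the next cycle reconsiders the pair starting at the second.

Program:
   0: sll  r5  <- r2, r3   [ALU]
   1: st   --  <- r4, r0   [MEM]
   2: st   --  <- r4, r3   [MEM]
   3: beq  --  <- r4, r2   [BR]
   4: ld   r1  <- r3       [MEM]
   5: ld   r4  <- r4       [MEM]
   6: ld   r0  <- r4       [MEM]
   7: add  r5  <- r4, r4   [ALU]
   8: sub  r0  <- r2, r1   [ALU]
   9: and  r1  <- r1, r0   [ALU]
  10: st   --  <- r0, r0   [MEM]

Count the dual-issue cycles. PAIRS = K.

[0] i0,i1  sll st  -- 2-wide
[1] i2,i3  st beq  -- 2-wide
[2] i4  ld  -- no-port MEM/MEM
[3] i5  ld  -- no-port MEM/MEM
[4] i6,i7  ld add  -- 2-wide
[5] i8  sub  -- RAW r0
[6] i9,i10  and st  -- 2-wide

PAIRS = 4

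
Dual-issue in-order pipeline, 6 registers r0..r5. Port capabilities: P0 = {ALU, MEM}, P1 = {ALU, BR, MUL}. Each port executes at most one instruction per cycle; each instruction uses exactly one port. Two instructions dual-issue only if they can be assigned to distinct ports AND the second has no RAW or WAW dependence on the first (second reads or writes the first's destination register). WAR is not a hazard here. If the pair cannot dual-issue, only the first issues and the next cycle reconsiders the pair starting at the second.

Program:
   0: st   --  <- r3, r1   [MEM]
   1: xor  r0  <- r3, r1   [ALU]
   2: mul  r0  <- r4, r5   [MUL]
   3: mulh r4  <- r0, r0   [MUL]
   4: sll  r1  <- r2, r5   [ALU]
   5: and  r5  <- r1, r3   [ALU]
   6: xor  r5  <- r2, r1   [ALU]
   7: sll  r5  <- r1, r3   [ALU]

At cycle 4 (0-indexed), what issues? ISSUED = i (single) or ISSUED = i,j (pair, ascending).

t=0 i0,i1:st.MEM+xor.ALU ; dual
t=1 i2:mul.MUL ; no-port MUL/MUL
t=2 i3,i4:mulh.MUL+sll.ALU ; dual
t=3 i5:and.ALU ; WAW r5
t=4 i6:xor.ALU ; WAW r5
t=5 i7:sll.ALU ; tail

ISSUED = 6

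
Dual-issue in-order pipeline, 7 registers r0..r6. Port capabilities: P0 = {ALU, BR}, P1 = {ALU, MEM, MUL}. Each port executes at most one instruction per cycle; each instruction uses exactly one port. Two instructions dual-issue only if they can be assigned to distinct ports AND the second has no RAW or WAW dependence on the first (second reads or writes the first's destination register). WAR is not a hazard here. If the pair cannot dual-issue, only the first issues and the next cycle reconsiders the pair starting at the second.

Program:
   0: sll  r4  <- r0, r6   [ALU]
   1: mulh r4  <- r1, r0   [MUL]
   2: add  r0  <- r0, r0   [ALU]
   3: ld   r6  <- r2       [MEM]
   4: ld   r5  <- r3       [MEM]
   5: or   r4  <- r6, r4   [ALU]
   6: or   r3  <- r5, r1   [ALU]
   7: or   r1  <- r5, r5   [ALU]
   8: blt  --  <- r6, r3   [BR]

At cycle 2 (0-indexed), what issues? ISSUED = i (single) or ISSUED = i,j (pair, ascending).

ISSUED = 3

[0] i0  sll  -- WAW r4
[1] i1&i2  mulh/add  -- 2-wide
[2] i3  ld  -- no-port MEM/MEM
[3] i4&i5  ld/or  -- 2-wide
[4] i6&i7  or/or  -- 2-wide
[5] i8  blt  -- tail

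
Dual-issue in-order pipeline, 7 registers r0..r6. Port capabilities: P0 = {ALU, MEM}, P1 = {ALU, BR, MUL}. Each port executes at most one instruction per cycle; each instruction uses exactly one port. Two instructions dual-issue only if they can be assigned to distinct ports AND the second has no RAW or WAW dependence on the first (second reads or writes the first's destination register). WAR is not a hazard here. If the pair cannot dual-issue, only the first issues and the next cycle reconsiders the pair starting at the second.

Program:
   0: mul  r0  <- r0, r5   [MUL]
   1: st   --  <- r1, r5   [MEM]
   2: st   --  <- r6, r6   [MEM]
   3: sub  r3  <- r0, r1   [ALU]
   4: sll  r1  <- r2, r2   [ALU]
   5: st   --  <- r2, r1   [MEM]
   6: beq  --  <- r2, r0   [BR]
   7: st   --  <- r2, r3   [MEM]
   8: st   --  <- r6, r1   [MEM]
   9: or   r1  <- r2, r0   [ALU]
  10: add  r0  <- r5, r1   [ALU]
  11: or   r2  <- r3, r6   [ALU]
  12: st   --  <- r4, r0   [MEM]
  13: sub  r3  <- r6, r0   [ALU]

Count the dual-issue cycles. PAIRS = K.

0. mul.MUL st.MEM @i0+i1  | dual
1. st.MEM sub.ALU @i2+i3  | dual
2. sll.ALU @i4  | RAW r1
3. st.MEM beq.BR @i5+i6  | dual
4. st.MEM @i7  | no-port MEM/MEM
5. st.MEM or.ALU @i8+i9  | dual
6. add.ALU or.ALU @i10+i11  | dual
7. st.MEM sub.ALU @i12+i13  | dual

PAIRS = 6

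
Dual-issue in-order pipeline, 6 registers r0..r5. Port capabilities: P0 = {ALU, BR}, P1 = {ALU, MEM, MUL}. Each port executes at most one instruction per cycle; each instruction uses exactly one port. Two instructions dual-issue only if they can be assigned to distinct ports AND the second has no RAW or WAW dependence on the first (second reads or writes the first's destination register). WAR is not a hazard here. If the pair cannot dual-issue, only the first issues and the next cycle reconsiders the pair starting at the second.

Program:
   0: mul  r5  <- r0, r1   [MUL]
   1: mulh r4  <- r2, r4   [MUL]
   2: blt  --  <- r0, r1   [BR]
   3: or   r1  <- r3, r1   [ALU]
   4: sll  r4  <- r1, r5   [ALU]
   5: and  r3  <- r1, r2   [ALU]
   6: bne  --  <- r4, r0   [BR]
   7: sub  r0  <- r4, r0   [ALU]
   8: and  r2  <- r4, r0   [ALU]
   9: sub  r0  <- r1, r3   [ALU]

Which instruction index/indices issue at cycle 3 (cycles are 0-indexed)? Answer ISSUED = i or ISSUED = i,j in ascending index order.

ISSUED = 4,5

c0: i0 mul.MUL  no-port MUL/MUL
c1: i1+i2 mulh.MUL blt.BR  dual
c2: i3 or.ALU  RAW r1
c3: i4+i5 sll.ALU and.ALU  dual
c4: i6+i7 bne.BR sub.ALU  dual
c5: i8+i9 and.ALU sub.ALU  dual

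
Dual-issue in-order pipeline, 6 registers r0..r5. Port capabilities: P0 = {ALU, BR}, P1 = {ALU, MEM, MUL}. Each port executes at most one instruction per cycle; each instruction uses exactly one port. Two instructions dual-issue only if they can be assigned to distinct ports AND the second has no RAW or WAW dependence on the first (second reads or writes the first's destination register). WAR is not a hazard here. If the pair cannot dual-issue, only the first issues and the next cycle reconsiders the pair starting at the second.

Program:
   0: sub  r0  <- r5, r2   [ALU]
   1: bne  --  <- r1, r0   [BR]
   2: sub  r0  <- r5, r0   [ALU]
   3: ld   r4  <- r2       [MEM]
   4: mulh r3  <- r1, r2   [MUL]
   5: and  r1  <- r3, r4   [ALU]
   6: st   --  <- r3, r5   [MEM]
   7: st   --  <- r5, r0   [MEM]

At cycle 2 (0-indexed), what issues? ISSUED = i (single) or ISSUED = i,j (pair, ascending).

  cy0 -> i0 (sub) RAW r0
  cy1 -> i1,i2 (bne;sub) dual
  cy2 -> i3 (ld) no-port MEM/MUL
  cy3 -> i4 (mulh) RAW r3
  cy4 -> i5,i6 (and;st) dual
  cy5 -> i7 (st) tail

ISSUED = 3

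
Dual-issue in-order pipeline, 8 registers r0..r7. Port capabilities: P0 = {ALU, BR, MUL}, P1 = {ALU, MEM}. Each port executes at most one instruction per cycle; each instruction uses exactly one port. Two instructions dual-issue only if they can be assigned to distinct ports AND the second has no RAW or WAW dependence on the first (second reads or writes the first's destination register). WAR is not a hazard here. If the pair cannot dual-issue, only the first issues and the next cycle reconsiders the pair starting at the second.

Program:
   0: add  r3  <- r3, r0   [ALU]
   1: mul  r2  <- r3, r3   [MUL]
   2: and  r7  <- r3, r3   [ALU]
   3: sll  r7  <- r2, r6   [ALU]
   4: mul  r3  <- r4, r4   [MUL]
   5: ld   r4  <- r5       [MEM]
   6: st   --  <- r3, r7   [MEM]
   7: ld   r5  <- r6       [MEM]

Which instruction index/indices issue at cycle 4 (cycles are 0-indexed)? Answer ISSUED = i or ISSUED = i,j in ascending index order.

ISSUED = 6

[0] i0  add.ALU  -- RAW r3
[1] i1,i2  mul.MUL+and.ALU  -- dual
[2] i3,i4  sll.ALU+mul.MUL  -- dual
[3] i5  ld.MEM  -- no-port MEM/MEM
[4] i6  st.MEM  -- no-port MEM/MEM
[5] i7  ld.MEM  -- tail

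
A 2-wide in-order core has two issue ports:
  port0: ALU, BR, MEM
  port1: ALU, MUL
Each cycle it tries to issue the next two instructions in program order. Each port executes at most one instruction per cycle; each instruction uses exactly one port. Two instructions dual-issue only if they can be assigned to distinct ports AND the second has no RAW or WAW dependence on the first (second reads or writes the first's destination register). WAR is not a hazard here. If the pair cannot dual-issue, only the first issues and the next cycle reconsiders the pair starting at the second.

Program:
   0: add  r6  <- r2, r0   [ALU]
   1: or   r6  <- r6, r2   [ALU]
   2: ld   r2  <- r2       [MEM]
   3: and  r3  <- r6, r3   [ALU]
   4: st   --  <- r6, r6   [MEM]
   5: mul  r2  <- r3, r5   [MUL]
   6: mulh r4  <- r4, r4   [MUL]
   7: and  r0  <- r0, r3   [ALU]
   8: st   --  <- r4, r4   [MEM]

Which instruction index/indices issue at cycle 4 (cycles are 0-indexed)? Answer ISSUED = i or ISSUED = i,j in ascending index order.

  cy0 -> i0 (add.ALU) RAW+WAW r6
  cy1 -> i1&i2 (or.ALU+ld.MEM) 2-wide
  cy2 -> i3&i4 (and.ALU+st.MEM) 2-wide
  cy3 -> i5 (mul.MUL) no-port MUL/MUL
  cy4 -> i6&i7 (mulh.MUL+and.ALU) 2-wide
  cy5 -> i8 (st.MEM) tail

ISSUED = 6,7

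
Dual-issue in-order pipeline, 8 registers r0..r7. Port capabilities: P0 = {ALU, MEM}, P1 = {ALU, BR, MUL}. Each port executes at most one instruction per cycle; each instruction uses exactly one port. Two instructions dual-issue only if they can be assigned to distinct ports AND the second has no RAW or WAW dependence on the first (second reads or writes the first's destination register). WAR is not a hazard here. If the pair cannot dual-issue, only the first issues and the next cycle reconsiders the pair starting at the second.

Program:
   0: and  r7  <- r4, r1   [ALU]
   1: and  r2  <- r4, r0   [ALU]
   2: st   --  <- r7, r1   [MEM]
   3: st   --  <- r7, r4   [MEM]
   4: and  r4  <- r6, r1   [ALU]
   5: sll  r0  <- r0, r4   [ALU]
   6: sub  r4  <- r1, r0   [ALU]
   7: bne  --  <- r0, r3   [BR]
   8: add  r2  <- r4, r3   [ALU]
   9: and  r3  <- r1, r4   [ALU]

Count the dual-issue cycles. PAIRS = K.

PAIRS = 4

c0: i0+i1 and and  2-wide
c1: i2 st  no-port MEM/MEM
c2: i3+i4 st and  2-wide
c3: i5 sll  RAW r0
c4: i6+i7 sub bne  2-wide
c5: i8+i9 add and  2-wide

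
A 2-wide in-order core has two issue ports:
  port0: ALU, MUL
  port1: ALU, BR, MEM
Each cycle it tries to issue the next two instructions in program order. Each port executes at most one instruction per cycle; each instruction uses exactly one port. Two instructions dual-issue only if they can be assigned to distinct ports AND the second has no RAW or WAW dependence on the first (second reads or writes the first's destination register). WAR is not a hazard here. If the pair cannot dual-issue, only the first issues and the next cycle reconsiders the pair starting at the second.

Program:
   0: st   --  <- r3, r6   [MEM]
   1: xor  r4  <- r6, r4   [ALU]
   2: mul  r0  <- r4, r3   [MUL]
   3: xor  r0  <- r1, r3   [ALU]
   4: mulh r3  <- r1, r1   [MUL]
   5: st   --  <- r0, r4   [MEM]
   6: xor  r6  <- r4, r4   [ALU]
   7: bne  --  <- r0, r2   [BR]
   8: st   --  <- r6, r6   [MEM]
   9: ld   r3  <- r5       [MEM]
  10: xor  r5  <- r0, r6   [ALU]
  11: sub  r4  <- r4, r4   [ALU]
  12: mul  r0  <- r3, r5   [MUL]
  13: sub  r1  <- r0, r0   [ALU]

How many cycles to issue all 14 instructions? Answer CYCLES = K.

t=0 i0+i1:st.MEM+xor.ALU ; 2-wide
t=1 i2:mul.MUL ; WAW r0
t=2 i3+i4:xor.ALU+mulh.MUL ; 2-wide
t=3 i5+i6:st.MEM+xor.ALU ; 2-wide
t=4 i7:bne.BR ; no-port BR/MEM
t=5 i8:st.MEM ; no-port MEM/MEM
t=6 i9+i10:ld.MEM+xor.ALU ; 2-wide
t=7 i11+i12:sub.ALU+mul.MUL ; 2-wide
t=8 i13:sub.ALU ; tail

CYCLES = 9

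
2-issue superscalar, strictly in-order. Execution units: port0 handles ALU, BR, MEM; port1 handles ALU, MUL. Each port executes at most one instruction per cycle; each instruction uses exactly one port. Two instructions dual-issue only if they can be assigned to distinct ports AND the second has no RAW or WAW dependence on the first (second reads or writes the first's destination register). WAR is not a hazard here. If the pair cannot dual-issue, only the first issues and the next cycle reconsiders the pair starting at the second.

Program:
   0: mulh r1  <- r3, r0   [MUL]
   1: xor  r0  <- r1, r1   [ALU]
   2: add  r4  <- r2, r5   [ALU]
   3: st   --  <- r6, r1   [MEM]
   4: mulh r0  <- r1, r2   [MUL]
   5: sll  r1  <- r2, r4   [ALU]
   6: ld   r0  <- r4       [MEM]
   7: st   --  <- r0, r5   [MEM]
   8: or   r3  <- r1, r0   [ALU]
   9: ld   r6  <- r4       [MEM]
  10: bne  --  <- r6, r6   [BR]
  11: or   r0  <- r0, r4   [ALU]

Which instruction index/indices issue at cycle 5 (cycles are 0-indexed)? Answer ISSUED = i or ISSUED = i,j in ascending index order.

#0 head=0: mulh i0 RAW r1
#1 head=1: xor+add i1,i2 dual
#2 head=3: st+mulh i3,i4 dual
#3 head=5: sll+ld i5,i6 dual
#4 head=7: st+or i7,i8 dual
#5 head=9: ld i9 no-port MEM/BR
#6 head=10: bne+or i10,i11 dual

ISSUED = 9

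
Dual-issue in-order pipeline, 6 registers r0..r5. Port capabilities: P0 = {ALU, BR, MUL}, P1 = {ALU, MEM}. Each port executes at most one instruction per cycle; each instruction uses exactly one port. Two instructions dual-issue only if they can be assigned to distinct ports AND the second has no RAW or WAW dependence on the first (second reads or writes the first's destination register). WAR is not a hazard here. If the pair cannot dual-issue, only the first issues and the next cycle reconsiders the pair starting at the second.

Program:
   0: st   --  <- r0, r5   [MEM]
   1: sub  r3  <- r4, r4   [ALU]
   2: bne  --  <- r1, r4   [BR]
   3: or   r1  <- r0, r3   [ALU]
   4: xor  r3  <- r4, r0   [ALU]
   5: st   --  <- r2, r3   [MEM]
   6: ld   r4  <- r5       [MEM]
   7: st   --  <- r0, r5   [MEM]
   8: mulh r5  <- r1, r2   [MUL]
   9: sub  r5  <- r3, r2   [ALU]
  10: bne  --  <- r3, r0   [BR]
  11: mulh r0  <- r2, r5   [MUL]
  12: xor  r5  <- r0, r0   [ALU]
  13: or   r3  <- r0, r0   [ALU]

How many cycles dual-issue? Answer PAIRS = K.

PAIRS = 5

t=0 i0/i1:st.MEM sub.ALU ; dual
t=1 i2/i3:bne.BR or.ALU ; dual
t=2 i4:xor.ALU ; RAW r3
t=3 i5:st.MEM ; no-port MEM/MEM
t=4 i6:ld.MEM ; no-port MEM/MEM
t=5 i7/i8:st.MEM mulh.MUL ; dual
t=6 i9/i10:sub.ALU bne.BR ; dual
t=7 i11:mulh.MUL ; RAW r0
t=8 i12/i13:xor.ALU or.ALU ; dual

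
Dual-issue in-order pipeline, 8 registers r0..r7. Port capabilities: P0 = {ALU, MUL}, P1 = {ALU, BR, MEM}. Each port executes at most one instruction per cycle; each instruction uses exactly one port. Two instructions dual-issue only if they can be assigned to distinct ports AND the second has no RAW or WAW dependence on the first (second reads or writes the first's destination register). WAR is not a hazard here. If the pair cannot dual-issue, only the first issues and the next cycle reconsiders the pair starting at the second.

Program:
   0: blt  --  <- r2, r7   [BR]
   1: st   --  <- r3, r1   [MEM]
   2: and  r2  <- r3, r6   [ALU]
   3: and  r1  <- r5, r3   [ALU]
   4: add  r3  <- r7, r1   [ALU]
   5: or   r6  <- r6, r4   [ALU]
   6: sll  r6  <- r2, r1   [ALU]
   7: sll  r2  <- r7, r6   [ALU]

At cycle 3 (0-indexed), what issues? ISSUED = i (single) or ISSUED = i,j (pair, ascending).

ISSUED = 4,5

[0] i0  blt.BR  -- no-port BR/MEM
[1] i1&i2  st.MEM and.ALU  -- 2-wide
[2] i3  and.ALU  -- RAW r1
[3] i4&i5  add.ALU or.ALU  -- 2-wide
[4] i6  sll.ALU  -- RAW r6
[5] i7  sll.ALU  -- tail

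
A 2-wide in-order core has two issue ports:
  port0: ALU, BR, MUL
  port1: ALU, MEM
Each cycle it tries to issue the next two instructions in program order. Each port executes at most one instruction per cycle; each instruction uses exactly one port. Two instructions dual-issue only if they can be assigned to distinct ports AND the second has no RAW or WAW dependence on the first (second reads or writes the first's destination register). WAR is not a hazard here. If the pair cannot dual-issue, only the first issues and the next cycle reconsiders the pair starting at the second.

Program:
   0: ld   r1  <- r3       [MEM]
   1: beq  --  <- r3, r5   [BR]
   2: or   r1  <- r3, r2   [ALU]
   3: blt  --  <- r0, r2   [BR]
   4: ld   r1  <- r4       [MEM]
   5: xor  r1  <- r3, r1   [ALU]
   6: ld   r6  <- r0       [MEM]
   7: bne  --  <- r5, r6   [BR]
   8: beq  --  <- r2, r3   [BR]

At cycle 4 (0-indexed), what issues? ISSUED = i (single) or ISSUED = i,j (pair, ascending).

#0 head=0: ld+beq i0+i1 pair
#1 head=2: or+blt i2+i3 pair
#2 head=4: ld i4 RAW+WAW r1
#3 head=5: xor+ld i5+i6 pair
#4 head=7: bne i7 no-port BR/BR
#5 head=8: beq i8 tail

ISSUED = 7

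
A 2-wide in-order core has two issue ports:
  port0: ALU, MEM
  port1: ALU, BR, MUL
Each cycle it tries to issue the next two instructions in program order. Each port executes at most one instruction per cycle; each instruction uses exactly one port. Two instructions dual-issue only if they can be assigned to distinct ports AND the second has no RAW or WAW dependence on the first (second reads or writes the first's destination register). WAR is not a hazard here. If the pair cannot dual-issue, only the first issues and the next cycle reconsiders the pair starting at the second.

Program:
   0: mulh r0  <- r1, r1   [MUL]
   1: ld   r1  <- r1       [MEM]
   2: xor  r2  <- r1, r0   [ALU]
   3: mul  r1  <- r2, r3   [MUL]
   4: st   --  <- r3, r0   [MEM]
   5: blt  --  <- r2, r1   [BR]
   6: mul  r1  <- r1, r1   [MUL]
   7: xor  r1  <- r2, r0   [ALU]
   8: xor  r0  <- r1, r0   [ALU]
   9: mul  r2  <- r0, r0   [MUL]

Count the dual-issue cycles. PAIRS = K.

PAIRS = 2

  cy0 -> i0&i1 (mulh ld) pair
  cy1 -> i2 (xor) RAW r2
  cy2 -> i3&i4 (mul st) pair
  cy3 -> i5 (blt) no-port BR/MUL
  cy4 -> i6 (mul) WAW r1
  cy5 -> i7 (xor) RAW r1
  cy6 -> i8 (xor) RAW r0
  cy7 -> i9 (mul) tail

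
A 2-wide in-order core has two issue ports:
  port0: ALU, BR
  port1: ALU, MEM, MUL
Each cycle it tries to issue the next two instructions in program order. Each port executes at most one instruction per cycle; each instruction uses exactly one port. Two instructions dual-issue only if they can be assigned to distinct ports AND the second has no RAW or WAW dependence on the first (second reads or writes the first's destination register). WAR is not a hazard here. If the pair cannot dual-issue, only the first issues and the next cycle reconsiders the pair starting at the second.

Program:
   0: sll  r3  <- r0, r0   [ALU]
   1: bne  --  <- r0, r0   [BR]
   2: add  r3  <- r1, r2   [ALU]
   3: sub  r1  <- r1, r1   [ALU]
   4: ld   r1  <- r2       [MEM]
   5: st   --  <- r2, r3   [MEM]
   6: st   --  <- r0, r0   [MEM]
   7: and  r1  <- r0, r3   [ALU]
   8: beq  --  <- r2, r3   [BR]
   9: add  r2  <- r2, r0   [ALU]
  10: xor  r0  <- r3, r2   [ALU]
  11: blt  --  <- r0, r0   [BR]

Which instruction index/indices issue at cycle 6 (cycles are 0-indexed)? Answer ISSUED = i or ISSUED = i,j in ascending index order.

ISSUED = 10

#0 head=0: sll.ALU bne.BR i0,i1 dual
#1 head=2: add.ALU sub.ALU i2,i3 dual
#2 head=4: ld.MEM i4 no-port MEM/MEM
#3 head=5: st.MEM i5 no-port MEM/MEM
#4 head=6: st.MEM and.ALU i6,i7 dual
#5 head=8: beq.BR add.ALU i8,i9 dual
#6 head=10: xor.ALU i10 RAW r0
#7 head=11: blt.BR i11 tail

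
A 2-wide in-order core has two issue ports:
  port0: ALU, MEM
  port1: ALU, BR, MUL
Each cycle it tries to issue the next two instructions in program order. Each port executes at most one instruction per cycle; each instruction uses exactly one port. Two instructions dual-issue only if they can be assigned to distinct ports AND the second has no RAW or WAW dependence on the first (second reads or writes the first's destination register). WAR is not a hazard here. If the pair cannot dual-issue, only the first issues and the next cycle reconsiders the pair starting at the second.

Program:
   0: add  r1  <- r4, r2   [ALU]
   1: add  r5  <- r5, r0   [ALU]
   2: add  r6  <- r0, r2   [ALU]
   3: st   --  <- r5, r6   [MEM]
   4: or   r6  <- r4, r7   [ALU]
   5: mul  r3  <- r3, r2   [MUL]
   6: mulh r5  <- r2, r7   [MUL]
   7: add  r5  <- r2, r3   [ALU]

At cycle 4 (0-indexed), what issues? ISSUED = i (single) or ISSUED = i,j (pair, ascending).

[0] i0/i1  add+add  -- dual
[1] i2  add  -- RAW r6
[2] i3/i4  st+or  -- dual
[3] i5  mul  -- no-port MUL/MUL
[4] i6  mulh  -- WAW r5
[5] i7  add  -- tail

ISSUED = 6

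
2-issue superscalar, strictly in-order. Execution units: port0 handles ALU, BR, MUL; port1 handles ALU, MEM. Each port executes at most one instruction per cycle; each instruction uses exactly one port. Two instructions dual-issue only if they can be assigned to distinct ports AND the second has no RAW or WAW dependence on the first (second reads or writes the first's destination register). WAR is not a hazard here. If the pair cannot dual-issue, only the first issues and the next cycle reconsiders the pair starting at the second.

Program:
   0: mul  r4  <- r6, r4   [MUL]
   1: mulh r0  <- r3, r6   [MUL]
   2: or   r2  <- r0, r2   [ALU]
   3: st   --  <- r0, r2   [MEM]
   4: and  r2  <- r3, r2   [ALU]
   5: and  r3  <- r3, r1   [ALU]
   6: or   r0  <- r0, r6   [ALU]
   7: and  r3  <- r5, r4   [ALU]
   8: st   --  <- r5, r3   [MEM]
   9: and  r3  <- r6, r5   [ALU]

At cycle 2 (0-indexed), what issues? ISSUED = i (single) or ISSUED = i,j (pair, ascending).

ISSUED = 2

  cy0 -> i0 (mul.MUL) no-port MUL/MUL
  cy1 -> i1 (mulh.MUL) RAW r0
  cy2 -> i2 (or.ALU) RAW r2
  cy3 -> i3/i4 (st.MEM and.ALU) pair
  cy4 -> i5/i6 (and.ALU or.ALU) pair
  cy5 -> i7 (and.ALU) RAW r3
  cy6 -> i8/i9 (st.MEM and.ALU) pair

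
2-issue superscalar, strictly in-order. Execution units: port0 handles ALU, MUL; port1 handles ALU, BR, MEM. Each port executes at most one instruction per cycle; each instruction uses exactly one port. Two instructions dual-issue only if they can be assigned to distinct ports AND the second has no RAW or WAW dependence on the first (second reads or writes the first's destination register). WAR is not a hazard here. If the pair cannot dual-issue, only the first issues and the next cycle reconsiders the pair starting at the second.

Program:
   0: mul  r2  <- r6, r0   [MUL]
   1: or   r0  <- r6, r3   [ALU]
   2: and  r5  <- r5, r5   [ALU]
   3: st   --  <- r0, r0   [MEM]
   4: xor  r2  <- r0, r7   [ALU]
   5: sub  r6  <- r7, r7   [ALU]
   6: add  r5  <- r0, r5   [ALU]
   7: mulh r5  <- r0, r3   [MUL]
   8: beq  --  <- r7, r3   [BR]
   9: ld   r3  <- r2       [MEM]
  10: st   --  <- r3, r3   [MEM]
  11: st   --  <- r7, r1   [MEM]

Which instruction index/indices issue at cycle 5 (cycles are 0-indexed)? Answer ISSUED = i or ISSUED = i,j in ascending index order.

ISSUED = 9

#0 head=0: mul or i0+i1 dual
#1 head=2: and st i2+i3 dual
#2 head=4: xor sub i4+i5 dual
#3 head=6: add i6 WAW r5
#4 head=7: mulh beq i7+i8 dual
#5 head=9: ld i9 no-port MEM/MEM
#6 head=10: st i10 no-port MEM/MEM
#7 head=11: st i11 tail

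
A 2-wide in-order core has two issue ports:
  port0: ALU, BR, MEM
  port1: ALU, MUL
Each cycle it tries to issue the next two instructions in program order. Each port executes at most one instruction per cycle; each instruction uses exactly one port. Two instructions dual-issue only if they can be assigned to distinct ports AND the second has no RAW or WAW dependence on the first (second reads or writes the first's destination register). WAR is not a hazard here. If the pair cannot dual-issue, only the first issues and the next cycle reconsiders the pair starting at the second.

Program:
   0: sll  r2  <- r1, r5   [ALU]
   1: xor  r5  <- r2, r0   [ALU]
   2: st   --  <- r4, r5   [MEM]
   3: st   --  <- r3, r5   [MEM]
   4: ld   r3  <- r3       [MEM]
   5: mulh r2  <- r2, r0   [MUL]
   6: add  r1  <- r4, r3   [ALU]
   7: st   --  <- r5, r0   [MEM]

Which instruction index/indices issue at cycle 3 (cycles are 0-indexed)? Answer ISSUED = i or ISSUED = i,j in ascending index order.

ISSUED = 3

  cy0 -> i0 (sll.ALU) RAW r2
  cy1 -> i1 (xor.ALU) RAW r5
  cy2 -> i2 (st.MEM) no-port MEM/MEM
  cy3 -> i3 (st.MEM) no-port MEM/MEM
  cy4 -> i4+i5 (ld.MEM+mulh.MUL) 2-wide
  cy5 -> i6+i7 (add.ALU+st.MEM) 2-wide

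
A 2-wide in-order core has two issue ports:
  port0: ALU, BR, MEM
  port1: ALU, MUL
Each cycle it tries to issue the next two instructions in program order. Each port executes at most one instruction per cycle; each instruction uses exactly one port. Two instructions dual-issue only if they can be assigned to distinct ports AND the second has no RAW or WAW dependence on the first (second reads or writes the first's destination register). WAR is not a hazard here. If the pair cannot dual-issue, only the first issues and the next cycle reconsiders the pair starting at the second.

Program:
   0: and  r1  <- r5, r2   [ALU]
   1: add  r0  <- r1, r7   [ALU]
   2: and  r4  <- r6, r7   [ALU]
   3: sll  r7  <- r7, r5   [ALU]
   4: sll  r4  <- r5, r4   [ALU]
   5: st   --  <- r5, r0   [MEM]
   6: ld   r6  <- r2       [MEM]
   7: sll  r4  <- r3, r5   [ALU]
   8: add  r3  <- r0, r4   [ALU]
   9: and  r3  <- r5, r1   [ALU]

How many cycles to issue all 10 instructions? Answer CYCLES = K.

  cy0 -> i0 (and.ALU) RAW r1
  cy1 -> i1+i2 (add.ALU and.ALU) 2-wide
  cy2 -> i3+i4 (sll.ALU sll.ALU) 2-wide
  cy3 -> i5 (st.MEM) no-port MEM/MEM
  cy4 -> i6+i7 (ld.MEM sll.ALU) 2-wide
  cy5 -> i8 (add.ALU) WAW r3
  cy6 -> i9 (and.ALU) tail

CYCLES = 7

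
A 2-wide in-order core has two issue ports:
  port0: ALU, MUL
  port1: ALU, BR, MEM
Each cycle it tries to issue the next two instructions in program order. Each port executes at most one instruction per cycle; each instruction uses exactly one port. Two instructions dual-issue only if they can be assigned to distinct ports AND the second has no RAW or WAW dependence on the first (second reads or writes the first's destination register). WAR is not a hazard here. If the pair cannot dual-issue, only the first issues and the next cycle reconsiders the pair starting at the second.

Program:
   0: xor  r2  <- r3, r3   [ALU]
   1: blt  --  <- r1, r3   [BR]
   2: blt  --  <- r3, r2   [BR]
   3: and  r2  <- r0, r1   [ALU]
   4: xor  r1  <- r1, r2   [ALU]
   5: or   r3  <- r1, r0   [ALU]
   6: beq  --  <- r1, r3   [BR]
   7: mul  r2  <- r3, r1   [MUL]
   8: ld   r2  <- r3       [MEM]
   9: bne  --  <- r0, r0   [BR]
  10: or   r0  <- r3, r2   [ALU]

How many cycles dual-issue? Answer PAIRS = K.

PAIRS = 4

  cy0 -> i0,i1 (xor/blt) dual
  cy1 -> i2,i3 (blt/and) dual
  cy2 -> i4 (xor) RAW r1
  cy3 -> i5 (or) RAW r3
  cy4 -> i6,i7 (beq/mul) dual
  cy5 -> i8 (ld) no-port MEM/BR
  cy6 -> i9,i10 (bne/or) dual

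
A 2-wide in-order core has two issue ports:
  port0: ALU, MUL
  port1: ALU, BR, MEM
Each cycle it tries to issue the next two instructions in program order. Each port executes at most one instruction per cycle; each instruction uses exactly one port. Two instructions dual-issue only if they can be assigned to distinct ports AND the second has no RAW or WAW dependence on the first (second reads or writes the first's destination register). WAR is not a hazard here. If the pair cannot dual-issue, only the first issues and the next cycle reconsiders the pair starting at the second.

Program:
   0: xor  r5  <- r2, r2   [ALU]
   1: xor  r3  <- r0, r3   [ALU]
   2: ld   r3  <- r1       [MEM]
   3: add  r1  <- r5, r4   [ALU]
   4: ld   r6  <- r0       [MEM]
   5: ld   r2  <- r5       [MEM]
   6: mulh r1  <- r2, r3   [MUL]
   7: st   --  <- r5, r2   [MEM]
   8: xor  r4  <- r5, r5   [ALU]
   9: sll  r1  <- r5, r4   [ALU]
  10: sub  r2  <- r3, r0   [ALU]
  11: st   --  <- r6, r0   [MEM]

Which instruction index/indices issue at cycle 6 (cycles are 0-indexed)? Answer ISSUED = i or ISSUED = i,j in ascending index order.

[0] i0,i1  xor+xor  -- pair
[1] i2,i3  ld+add  -- pair
[2] i4  ld  -- no-port MEM/MEM
[3] i5  ld  -- RAW r2
[4] i6,i7  mulh+st  -- pair
[5] i8  xor  -- RAW r4
[6] i9,i10  sll+sub  -- pair
[7] i11  st  -- tail

ISSUED = 9,10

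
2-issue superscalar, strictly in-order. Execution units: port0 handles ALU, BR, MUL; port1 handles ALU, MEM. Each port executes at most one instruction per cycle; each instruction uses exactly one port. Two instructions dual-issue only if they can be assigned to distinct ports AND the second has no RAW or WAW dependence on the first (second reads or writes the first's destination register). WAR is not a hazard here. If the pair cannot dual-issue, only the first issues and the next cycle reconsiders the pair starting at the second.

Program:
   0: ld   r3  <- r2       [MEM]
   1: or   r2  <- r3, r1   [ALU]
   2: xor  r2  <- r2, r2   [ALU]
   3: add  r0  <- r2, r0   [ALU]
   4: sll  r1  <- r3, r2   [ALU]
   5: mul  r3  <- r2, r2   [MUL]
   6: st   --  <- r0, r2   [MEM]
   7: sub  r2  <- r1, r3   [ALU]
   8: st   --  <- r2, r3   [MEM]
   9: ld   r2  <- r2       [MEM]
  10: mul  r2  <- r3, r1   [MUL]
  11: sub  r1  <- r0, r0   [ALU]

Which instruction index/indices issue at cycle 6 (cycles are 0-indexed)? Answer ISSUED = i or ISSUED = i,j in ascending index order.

ISSUED = 8

  cy0 -> i0 (ld.MEM) RAW r3
  cy1 -> i1 (or.ALU) RAW+WAW r2
  cy2 -> i2 (xor.ALU) RAW r2
  cy3 -> i3,i4 (add.ALU sll.ALU) pair
  cy4 -> i5,i6 (mul.MUL st.MEM) pair
  cy5 -> i7 (sub.ALU) RAW r2
  cy6 -> i8 (st.MEM) no-port MEM/MEM
  cy7 -> i9 (ld.MEM) WAW r2
  cy8 -> i10,i11 (mul.MUL sub.ALU) pair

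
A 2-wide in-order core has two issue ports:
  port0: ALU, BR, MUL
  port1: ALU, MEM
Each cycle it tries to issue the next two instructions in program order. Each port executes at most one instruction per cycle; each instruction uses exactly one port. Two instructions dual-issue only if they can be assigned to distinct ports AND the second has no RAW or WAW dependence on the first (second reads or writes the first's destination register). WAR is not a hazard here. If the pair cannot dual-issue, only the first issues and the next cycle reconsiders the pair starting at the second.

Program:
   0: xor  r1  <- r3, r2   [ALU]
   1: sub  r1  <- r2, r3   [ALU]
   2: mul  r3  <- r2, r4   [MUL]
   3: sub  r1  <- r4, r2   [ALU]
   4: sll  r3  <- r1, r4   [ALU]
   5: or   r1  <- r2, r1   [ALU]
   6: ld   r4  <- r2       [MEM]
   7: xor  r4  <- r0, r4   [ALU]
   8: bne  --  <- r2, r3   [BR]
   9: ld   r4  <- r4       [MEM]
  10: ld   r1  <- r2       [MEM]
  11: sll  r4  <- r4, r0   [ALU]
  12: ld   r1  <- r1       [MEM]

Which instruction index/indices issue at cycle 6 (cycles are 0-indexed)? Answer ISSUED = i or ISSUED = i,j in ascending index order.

0. xor.ALU @i0  | WAW r1
1. sub.ALU mul.MUL @i1&i2  | pair
2. sub.ALU @i3  | RAW r1
3. sll.ALU or.ALU @i4&i5  | pair
4. ld.MEM @i6  | RAW+WAW r4
5. xor.ALU bne.BR @i7&i8  | pair
6. ld.MEM @i9  | no-port MEM/MEM
7. ld.MEM sll.ALU @i10&i11  | pair
8. ld.MEM @i12  | tail

ISSUED = 9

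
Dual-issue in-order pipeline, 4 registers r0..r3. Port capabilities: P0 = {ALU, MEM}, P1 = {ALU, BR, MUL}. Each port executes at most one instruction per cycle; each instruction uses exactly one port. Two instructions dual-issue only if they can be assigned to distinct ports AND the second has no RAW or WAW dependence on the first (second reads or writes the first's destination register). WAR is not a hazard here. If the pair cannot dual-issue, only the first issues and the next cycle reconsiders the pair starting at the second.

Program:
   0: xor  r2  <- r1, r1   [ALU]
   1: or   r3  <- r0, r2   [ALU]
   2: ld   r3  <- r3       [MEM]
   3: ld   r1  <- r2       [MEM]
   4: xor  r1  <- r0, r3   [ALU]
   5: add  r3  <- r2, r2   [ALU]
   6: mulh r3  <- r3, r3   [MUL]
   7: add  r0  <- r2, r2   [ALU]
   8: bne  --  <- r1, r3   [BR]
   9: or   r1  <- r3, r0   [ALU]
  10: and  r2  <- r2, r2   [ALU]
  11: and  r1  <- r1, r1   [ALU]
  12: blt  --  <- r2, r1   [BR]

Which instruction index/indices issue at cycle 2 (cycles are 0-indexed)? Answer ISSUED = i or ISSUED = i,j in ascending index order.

ISSUED = 2

  cy0 -> i0 (xor.ALU) RAW r2
  cy1 -> i1 (or.ALU) RAW+WAW r3
  cy2 -> i2 (ld.MEM) no-port MEM/MEM
  cy3 -> i3 (ld.MEM) WAW r1
  cy4 -> i4&i5 (xor.ALU+add.ALU) dual
  cy5 -> i6&i7 (mulh.MUL+add.ALU) dual
  cy6 -> i8&i9 (bne.BR+or.ALU) dual
  cy7 -> i10&i11 (and.ALU+and.ALU) dual
  cy8 -> i12 (blt.BR) tail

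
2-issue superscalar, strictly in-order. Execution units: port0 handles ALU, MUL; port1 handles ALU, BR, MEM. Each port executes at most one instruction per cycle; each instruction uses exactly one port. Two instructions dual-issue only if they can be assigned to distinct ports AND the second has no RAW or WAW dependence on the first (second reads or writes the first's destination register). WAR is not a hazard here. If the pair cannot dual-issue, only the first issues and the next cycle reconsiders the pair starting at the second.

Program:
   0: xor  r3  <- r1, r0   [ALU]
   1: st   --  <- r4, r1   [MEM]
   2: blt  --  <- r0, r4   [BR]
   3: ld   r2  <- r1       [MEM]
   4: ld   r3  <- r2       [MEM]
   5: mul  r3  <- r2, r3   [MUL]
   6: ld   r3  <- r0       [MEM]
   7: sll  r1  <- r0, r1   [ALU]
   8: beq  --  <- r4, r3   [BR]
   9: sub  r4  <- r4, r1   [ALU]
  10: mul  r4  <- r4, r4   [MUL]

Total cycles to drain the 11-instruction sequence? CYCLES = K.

c0: i0&i1 xor st  2-wide
c1: i2 blt  no-port BR/MEM
c2: i3 ld  no-port MEM/MEM
c3: i4 ld  RAW+WAW r3
c4: i5 mul  WAW r3
c5: i6&i7 ld sll  2-wide
c6: i8&i9 beq sub  2-wide
c7: i10 mul  tail

CYCLES = 8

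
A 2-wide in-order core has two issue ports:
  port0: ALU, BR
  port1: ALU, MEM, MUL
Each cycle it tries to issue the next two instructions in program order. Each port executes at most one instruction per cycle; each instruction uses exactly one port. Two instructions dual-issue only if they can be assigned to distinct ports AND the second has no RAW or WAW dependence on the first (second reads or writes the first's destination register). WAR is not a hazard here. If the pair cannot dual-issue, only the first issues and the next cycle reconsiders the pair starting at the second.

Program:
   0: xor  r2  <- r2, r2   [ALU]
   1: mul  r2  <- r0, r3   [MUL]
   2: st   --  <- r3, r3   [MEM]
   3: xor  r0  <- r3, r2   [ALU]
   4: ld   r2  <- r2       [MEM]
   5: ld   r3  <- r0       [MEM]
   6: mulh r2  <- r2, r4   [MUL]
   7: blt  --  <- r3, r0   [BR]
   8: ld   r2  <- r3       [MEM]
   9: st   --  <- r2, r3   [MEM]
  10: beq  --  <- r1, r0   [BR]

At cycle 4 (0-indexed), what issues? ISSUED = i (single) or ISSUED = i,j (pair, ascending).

[0] i0  xor.ALU  -- WAW r2
[1] i1  mul.MUL  -- no-port MUL/MEM
[2] i2+i3  st.MEM xor.ALU  -- pair
[3] i4  ld.MEM  -- no-port MEM/MEM
[4] i5  ld.MEM  -- no-port MEM/MUL
[5] i6+i7  mulh.MUL blt.BR  -- pair
[6] i8  ld.MEM  -- no-port MEM/MEM
[7] i9+i10  st.MEM beq.BR  -- pair

ISSUED = 5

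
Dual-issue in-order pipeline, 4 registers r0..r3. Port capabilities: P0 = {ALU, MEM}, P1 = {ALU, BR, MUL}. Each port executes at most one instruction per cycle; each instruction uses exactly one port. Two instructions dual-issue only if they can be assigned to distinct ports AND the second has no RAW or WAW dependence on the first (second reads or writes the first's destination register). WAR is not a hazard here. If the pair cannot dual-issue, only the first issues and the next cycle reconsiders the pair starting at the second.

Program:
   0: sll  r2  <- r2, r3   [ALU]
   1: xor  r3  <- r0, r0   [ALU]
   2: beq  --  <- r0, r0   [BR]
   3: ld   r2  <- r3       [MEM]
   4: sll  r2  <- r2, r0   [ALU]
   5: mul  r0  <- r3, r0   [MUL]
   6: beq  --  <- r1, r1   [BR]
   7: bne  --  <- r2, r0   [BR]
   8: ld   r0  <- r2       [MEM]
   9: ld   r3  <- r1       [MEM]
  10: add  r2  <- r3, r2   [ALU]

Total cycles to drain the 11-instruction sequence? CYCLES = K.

CYCLES = 7

c0: i0/i1 sll xor  dual
c1: i2/i3 beq ld  dual
c2: i4/i5 sll mul  dual
c3: i6 beq  no-port BR/BR
c4: i7/i8 bne ld  dual
c5: i9 ld  RAW r3
c6: i10 add  tail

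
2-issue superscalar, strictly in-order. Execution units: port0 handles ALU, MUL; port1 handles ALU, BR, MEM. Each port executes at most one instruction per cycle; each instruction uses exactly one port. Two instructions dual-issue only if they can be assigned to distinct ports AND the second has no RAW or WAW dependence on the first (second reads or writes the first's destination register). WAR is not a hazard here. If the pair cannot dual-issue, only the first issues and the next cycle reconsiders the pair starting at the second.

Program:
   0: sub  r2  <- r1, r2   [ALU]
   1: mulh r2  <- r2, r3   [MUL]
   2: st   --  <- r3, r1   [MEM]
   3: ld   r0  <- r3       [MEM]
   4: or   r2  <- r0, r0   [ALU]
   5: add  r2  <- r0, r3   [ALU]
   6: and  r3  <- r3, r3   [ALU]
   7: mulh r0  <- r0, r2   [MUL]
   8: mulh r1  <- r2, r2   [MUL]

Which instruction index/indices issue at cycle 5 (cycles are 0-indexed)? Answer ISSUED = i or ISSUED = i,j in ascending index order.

  cy0 -> i0 (sub) RAW+WAW r2
  cy1 -> i1,i2 (mulh st) 2-wide
  cy2 -> i3 (ld) RAW r0
  cy3 -> i4 (or) WAW r2
  cy4 -> i5,i6 (add and) 2-wide
  cy5 -> i7 (mulh) no-port MUL/MUL
  cy6 -> i8 (mulh) tail

ISSUED = 7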